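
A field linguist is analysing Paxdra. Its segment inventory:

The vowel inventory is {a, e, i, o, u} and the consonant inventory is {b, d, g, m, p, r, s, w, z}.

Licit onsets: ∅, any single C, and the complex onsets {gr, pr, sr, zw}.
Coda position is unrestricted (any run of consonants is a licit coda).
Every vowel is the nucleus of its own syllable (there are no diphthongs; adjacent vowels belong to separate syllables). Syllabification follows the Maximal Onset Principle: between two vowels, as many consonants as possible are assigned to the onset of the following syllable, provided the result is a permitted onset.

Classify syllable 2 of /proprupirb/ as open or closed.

The vowels are o, u, i — 3 nuclei, so 3 syllables.
/o…u/ gap (V1→V2): /pr/ is a licit onset in full, so it all attaches to the next syllable.
/u…i/ gap (V2→V3): just /p/ — single C goes to the following onset.
So the parse is pro.pru.pirb.
Syllable 2 is /pru/; it ends in its nucleus with no coda, so it is open.

open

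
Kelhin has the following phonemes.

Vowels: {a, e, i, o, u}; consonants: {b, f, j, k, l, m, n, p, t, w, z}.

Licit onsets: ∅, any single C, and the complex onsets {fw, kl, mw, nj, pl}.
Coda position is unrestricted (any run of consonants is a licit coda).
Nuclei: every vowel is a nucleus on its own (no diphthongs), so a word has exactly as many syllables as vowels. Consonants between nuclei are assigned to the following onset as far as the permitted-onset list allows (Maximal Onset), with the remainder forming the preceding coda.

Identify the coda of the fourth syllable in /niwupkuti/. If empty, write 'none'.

Vowels present: i, u, u, i; each is a nucleus, giving 4 syllables.
σ1/σ2 boundary: just /w/ — single C goes to the following onset.
σ2/σ3 boundary: cluster /pk/ — the longest permitted-onset suffix is /k/; onset = /k/, preceding coda = /p/.
σ3/σ4 boundary: /t/ is a single consonant, so it becomes the next onset.
Syllabification: ni.wup.ku.ti.
Syllable 4 is /ti/: onset /t/, nucleus /i/, coda ∅.

none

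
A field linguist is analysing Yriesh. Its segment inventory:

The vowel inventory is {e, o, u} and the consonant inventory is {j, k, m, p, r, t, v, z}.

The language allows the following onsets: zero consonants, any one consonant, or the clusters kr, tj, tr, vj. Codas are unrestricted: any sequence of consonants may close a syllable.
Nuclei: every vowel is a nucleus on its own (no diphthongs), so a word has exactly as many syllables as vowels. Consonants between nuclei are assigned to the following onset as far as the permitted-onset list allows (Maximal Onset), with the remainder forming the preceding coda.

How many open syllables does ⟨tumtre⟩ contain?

The vowels are u, e — 2 nuclei, so 2 syllables.
σ1/σ2 boundary: /mtr/; trying suffixes from longest down, /tr/ is the first permitted one, so coda /m/ | onset /tr/.
Result: tum.tre.
Classifying each syllable: /tum/ (closed), /tre/ (open).
Open syllables: 1.

1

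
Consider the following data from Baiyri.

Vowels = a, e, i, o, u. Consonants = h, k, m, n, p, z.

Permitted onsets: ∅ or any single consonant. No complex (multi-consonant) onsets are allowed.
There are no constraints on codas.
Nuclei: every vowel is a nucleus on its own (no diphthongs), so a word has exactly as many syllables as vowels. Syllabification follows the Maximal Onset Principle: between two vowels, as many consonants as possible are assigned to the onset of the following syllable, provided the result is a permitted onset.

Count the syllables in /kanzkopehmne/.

Nuclei (vowels): a, o, e, e → 4 syllables.

4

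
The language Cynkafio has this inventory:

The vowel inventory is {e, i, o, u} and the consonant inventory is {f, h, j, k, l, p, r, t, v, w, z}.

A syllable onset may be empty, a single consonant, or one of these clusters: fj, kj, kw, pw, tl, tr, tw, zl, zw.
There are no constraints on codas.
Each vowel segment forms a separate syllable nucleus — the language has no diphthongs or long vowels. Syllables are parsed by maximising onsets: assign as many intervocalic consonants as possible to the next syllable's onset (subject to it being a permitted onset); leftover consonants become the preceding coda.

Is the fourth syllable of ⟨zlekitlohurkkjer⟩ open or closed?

closed

Vowels present: e, i, o, u, e; each is a nucleus, giving 5 syllables.
/e…i/ gap (V1→V2): /k/ → onset of the next syllable (single consonants are always licit onsets).
/i…o/ gap (V2→V3): /tl/ — entire cluster is a permitted onset → onset /tl/, coda ∅.
/o…u/ gap (V3→V4): /h/ is a single consonant, so it becomes the next onset.
/u…e/ gap (V4→V5): /rkkj/; trying suffixes from longest down, /kj/ is the first permitted one, so coda /rk/ | onset /kj/.
Putting it together: zle.ki.tlo.hurk.kjer.
Syllable 4 is /hurk/ with coda /rk/, so it is closed.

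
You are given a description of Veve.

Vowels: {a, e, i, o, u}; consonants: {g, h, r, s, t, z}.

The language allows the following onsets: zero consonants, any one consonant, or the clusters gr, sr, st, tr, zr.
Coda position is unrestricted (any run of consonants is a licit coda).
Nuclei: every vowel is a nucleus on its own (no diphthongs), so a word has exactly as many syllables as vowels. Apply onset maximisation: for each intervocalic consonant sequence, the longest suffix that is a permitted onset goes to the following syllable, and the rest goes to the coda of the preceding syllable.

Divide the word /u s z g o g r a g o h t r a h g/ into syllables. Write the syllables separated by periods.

usz.go.gra.goh.trahg

Nuclei (vowels): u, o, a, o, a → 5 syllables.
/u…o/ gap (V1→V2): cluster /szg/ — the longest permitted-onset suffix is /g/; onset = /g/, preceding coda = /sz/.
/o…a/ gap (V2→V3): /gr/ — entire cluster is a permitted onset → onset /gr/, coda ∅.
/a…o/ gap (V3→V4): /g/ → onset of the next syllable (single consonants are always licit onsets).
/o…a/ gap (V4→V5): cluster /htr/ — the longest permitted-onset suffix is /tr/; onset = /tr/, preceding coda = /h/.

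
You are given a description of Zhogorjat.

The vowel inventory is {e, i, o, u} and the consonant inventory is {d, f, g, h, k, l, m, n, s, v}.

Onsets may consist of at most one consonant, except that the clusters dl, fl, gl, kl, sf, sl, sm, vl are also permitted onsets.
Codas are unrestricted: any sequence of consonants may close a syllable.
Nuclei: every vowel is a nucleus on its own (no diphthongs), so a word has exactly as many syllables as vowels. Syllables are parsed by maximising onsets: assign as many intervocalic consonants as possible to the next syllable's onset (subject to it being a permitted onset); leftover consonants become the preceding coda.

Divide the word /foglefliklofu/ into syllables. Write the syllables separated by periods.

fo.gle.fli.klo.fu

Vowels present: o, e, i, o, u; each is a nucleus, giving 5 syllables.
/o…e/ gap (V1→V2): /gl/ is a licit onset in full, so it all attaches to the next syllable.
/e…i/ gap (V2→V3): cluster /fl/ — /fl/ is itself a permitted onset, so the whole cluster goes right; preceding coda = ∅.
/i…o/ gap (V3→V4): /kl/ — entire cluster is a permitted onset → onset /kl/, coda ∅.
/o…u/ gap (V4→V5): /f/ is a single consonant, so it becomes the next onset.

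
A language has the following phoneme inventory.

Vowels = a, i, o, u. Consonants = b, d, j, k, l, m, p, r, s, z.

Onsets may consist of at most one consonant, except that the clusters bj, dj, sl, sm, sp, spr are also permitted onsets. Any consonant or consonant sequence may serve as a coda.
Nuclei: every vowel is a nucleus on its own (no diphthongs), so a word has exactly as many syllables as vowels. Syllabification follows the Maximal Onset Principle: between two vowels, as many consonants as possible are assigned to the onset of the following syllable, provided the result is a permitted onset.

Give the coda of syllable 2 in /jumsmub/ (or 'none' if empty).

Vowels present: u, u; each is a nucleus, giving 2 syllables.
σ1/σ2 boundary: /msm/ — longest licit onset from the right is /sm/, leaving /m/ as coda.
So the parse is jum.smub.
Syllable 2 is /smub/: onset /sm/, nucleus /u/, coda /b/.

b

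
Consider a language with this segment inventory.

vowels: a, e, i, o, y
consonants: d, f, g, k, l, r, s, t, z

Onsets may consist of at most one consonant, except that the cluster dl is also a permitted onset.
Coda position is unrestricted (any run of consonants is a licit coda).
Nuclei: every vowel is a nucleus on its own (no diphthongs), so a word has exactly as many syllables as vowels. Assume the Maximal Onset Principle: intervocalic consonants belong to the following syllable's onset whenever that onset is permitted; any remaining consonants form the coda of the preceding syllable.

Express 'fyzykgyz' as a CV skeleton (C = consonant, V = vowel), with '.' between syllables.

The vowels are y, y, y — 3 nuclei, so 3 syllables.
/y…y/ gap (V1→V2): just /z/ — single C goes to the following onset.
/y…y/ gap (V2→V3): /kg/; trying suffixes from longest down, /g/ is the first permitted one, so coda /k/ | onset /g/.
Syllabification: fy.zyk.gyz.
Mapping each syllable to C/V: /fy/ → CV, /zyk/ → CVC, /gyz/ → CVC.

CV.CVC.CVC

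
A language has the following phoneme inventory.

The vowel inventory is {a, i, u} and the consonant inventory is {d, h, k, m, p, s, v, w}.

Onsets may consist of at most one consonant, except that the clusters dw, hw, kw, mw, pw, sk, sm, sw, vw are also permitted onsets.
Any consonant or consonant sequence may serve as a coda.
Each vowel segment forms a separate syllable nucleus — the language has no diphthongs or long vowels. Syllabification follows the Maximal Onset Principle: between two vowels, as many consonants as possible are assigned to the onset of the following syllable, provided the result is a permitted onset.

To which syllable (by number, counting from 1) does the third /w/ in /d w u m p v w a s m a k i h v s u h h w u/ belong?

6

The vowels are u, a, a, i, u, u — 6 nuclei, so 6 syllables.
Between /u/ (V1) and /a/ (V2): /mpvw/ — longest licit onset from the right is /vw/, leaving /mp/ as coda.
Between /a/ (V2) and /a/ (V3): /sm/ — entire cluster is a permitted onset → onset /sm/, coda ∅.
Between /a/ (V3) and /i/ (V4): /k/ is a single consonant, so it becomes the next onset.
Between /i/ (V4) and /u/ (V5): /hvs/; trying suffixes from longest down, /s/ is the first permitted one, so coda /hv/ | onset /s/.
Between /u/ (V5) and /u/ (V6): /hhw/ splits as /h/ + /hw/ (/hw/ is the longest suffix that is a licit onset).
So the parse is dwump.vwa.sma.kihv.suh.hwu.
The third /w/ is in the onset of syllable 6 (/hwu/).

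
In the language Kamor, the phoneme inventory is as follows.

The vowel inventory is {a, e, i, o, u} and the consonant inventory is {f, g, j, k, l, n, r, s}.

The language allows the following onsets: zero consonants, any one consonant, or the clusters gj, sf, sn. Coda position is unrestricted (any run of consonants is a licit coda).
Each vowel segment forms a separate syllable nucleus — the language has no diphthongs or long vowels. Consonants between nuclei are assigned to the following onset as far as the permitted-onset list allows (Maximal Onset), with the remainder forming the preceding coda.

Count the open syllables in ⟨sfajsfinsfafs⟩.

The vowels are a, i, a — 3 nuclei, so 3 syllables.
σ1/σ2 boundary: cluster /jsf/ — the longest permitted-onset suffix is /sf/; onset = /sf/, preceding coda = /j/.
σ2/σ3 boundary: cluster /nsf/ — the longest permitted-onset suffix is /sf/; onset = /sf/, preceding coda = /n/.
Putting it together: sfaj.sfin.sfafs.
Classifying each syllable: /sfaj/ (closed), /sfin/ (closed), /sfafs/ (closed).
Open syllables: 0.

0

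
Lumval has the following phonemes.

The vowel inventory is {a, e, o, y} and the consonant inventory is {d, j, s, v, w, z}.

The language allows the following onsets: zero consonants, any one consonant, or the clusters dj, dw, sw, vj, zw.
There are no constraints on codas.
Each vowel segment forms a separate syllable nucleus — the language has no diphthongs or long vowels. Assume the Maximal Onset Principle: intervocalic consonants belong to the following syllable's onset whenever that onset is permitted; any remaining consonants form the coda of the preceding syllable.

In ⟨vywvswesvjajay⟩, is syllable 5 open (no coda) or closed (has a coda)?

open

Vowels present: y, e, a, a, y; each is a nucleus, giving 5 syllables.
σ1/σ2 boundary: /wvsw/ — longest licit onset from the right is /sw/, leaving /wv/ as coda.
σ2/σ3 boundary: /svj/ — longest licit onset from the right is /vj/, leaving /s/ as coda.
σ3/σ4 boundary: /j/ is a single consonant, so it becomes the next onset.
σ4/σ5 boundary: nothing intervenes; syllable break is V.V.
Putting it together: vywv.swes.vja.ja.y.
Syllable 5 is /y/; it ends in its nucleus with no coda, so it is open.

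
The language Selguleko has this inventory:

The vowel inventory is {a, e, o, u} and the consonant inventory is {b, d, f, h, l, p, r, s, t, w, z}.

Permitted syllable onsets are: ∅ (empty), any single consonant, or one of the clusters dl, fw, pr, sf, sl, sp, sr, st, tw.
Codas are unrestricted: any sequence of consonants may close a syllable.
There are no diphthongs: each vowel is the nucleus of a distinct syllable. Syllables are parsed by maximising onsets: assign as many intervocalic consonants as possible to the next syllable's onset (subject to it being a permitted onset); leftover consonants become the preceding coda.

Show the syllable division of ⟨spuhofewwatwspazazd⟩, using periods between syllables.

The vowels are u, o, e, a, a, a — 6 nuclei, so 6 syllables.
σ1/σ2 boundary: just /h/ — single C goes to the following onset.
σ2/σ3 boundary: just /f/ — single C goes to the following onset.
σ3/σ4 boundary: /ww/ splits as /w/ + /w/ (/w/ is the longest suffix that is a licit onset).
σ4/σ5 boundary: /twsp/ splits as /tw/ + /sp/ (/sp/ is the longest suffix that is a licit onset).
σ5/σ6 boundary: /z/ → onset of the next syllable (single consonants are always licit onsets).

spu.ho.few.watw.spa.zazd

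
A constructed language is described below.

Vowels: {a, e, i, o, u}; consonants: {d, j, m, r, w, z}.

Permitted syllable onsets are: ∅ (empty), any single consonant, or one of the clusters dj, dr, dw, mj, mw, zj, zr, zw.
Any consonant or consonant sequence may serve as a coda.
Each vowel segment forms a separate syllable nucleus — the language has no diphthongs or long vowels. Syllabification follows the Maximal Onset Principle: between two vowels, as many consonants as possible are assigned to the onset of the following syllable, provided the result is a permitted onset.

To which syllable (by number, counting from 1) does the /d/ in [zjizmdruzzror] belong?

Nuclei (vowels): i, u, o → 3 syllables.
Between /i/ (V1) and /u/ (V2): /zmdr/; trying suffixes from longest down, /dr/ is the first permitted one, so coda /zm/ | onset /dr/.
Between /u/ (V2) and /o/ (V3): /zzr/ splits as /z/ + /zr/ (/zr/ is the longest suffix that is a licit onset).
Result: zjizm.druz.zror.
The /d/ is in the onset of syllable 2 (/druz/).

2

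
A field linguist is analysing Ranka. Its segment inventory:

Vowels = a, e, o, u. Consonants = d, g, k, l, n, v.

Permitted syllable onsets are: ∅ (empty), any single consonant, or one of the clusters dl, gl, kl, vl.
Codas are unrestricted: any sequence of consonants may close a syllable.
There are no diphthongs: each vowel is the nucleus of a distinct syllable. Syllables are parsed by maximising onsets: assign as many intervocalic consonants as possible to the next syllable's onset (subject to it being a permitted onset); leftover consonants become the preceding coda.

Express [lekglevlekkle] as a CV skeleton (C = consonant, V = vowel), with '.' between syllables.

Nuclei (vowels): e, e, e, e → 4 syllables.
V1 /e/ – V2 /e/: /kgl/ — longest licit onset from the right is /gl/, leaving /k/ as coda.
V2 /e/ – V3 /e/: cluster /vl/ — /vl/ is itself a permitted onset, so the whole cluster goes right; preceding coda = ∅.
V3 /e/ – V4 /e/: /kkl/ — longest licit onset from the right is /kl/, leaving /k/ as coda.
Putting it together: lek.gle.vlek.kle.
Mapping each syllable to C/V: /lek/ → CVC, /gle/ → CCV, /vlek/ → CCVC, /kle/ → CCV.

CVC.CCV.CCVC.CCV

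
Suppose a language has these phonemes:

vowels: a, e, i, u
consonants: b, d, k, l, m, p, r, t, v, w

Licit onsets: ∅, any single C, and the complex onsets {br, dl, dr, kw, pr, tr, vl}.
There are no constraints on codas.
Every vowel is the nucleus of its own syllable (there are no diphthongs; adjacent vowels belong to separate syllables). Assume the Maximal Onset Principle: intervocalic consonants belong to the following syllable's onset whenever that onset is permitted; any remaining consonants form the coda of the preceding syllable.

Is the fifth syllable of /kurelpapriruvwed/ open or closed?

closed

Nuclei (vowels): u, e, a, i, u, e → 6 syllables.
Between /u/ (V1) and /e/ (V2): /r/ is a single consonant, so it becomes the next onset.
Between /e/ (V2) and /a/ (V3): /lp/ splits as /l/ + /p/ (/p/ is the longest suffix that is a licit onset).
Between /a/ (V3) and /i/ (V4): /pr/ is a licit onset in full, so it all attaches to the next syllable.
Between /i/ (V4) and /u/ (V5): just /r/ — single C goes to the following onset.
Between /u/ (V5) and /e/ (V6): /vw/; trying suffixes from longest down, /w/ is the first permitted one, so coda /v/ | onset /w/.
Syllabification: ku.rel.pa.pri.ruv.wed.
Syllable 5 is /ruv/ with coda /v/, so it is closed.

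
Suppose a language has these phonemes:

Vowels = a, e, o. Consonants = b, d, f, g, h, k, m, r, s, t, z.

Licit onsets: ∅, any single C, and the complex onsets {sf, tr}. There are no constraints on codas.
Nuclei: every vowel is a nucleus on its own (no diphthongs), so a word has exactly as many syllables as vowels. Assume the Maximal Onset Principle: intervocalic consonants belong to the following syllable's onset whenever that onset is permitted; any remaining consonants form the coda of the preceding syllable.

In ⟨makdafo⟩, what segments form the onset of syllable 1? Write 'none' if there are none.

The vowels are a, a, o — 3 nuclei, so 3 syllables.
σ1/σ2 boundary: /kd/ splits as /k/ + /d/ (/d/ is the longest suffix that is a licit onset).
σ2/σ3 boundary: just /f/ — single C goes to the following onset.
So the parse is mak.da.fo.
Syllable 1 is /mak/: onset /m/, nucleus /a/, coda /k/.

m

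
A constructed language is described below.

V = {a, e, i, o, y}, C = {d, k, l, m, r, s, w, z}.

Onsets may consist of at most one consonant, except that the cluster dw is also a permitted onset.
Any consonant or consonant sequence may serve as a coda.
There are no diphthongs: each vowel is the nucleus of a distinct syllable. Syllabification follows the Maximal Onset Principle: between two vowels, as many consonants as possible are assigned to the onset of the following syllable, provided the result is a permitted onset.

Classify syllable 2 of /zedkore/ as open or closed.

open

Nuclei (vowels): e, o, e → 3 syllables.
/e…o/ gap (V1→V2): cluster /dk/ — the longest permitted-onset suffix is /k/; onset = /k/, preceding coda = /d/.
/o…e/ gap (V2→V3): just /r/ — single C goes to the following onset.
Putting it together: zed.ko.re.
Syllable 2 is /ko/; it ends in its nucleus with no coda, so it is open.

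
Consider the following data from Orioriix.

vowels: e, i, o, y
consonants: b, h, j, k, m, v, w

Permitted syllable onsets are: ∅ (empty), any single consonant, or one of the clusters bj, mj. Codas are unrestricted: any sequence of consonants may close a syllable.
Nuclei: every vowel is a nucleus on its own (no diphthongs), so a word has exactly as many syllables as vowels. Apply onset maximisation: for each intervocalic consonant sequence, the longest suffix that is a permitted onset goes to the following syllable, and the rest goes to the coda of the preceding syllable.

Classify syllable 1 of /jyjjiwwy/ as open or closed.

Nuclei (vowels): y, i, y → 3 syllables.
/y…i/ gap (V1→V2): /jj/ — longest licit onset from the right is /j/, leaving /j/ as coda.
/i…y/ gap (V2→V3): /ww/; trying suffixes from longest down, /w/ is the first permitted one, so coda /w/ | onset /w/.
Syllabification: jyj.jiw.wy.
Syllable 1 is /jyj/ with coda /j/, so it is closed.

closed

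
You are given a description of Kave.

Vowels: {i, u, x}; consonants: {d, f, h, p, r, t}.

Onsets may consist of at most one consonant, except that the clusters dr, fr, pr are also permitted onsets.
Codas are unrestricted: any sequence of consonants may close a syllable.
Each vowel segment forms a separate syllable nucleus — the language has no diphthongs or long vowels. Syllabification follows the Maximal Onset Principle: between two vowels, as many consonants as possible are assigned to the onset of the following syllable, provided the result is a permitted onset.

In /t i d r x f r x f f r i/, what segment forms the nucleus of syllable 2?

Nuclei (vowels): i, x, x, i → 4 syllables.
The second nucleus (vowel 2 from the left) is /x/.

x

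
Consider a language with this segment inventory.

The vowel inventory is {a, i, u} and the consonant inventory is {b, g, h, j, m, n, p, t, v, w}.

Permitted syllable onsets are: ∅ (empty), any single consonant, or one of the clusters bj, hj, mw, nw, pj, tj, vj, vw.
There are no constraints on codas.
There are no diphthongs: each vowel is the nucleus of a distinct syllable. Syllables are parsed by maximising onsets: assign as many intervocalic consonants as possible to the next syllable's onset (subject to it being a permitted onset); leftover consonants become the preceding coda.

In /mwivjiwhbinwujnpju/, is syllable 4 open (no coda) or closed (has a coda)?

The vowels are i, i, i, u, u — 5 nuclei, so 5 syllables.
/i…i/ gap (V1→V2): /vj/ is a licit onset in full, so it all attaches to the next syllable.
/i…i/ gap (V2→V3): /whb/; trying suffixes from longest down, /b/ is the first permitted one, so coda /wh/ | onset /b/.
/i…u/ gap (V3→V4): /nw/ — entire cluster is a permitted onset → onset /nw/, coda ∅.
/u…u/ gap (V4→V5): /jnpj/; trying suffixes from longest down, /pj/ is the first permitted one, so coda /jn/ | onset /pj/.
Putting it together: mwi.vjiwh.bi.nwujn.pju.
Syllable 4 is /nwujn/ with coda /jn/, so it is closed.

closed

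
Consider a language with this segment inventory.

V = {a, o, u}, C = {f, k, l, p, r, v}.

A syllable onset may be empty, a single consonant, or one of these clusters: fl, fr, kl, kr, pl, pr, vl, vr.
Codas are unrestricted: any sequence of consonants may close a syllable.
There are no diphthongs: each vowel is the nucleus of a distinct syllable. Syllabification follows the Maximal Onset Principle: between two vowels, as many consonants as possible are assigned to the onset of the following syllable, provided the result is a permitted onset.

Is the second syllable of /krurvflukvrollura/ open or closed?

closed

Vowels present: u, u, o, u, a; each is a nucleus, giving 5 syllables.
V1 /u/ – V2 /u/: /rvfl/ — longest licit onset from the right is /fl/, leaving /rv/ as coda.
V2 /u/ – V3 /o/: /kvr/ splits as /k/ + /vr/ (/vr/ is the longest suffix that is a licit onset).
V3 /o/ – V4 /u/: cluster /ll/ — the longest permitted-onset suffix is /l/; onset = /l/, preceding coda = /l/.
V4 /u/ – V5 /a/: just /r/ — single C goes to the following onset.
So the parse is krurv.fluk.vrol.lu.ra.
Syllable 2 is /fluk/ with coda /k/, so it is closed.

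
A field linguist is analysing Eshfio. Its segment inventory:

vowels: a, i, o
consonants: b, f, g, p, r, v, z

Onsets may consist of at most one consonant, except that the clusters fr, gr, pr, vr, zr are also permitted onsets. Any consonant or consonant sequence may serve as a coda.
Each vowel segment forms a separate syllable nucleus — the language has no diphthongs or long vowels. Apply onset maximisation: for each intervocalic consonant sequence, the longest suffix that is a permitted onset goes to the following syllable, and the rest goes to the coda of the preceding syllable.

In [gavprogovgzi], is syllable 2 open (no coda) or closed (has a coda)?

Nuclei (vowels): a, o, o, i → 4 syllables.
/a…o/ gap (V1→V2): /vpr/ splits as /v/ + /pr/ (/pr/ is the longest suffix that is a licit onset).
/o…o/ gap (V2→V3): just /g/ — single C goes to the following onset.
/o…i/ gap (V3→V4): /vgz/ — longest licit onset from the right is /z/, leaving /vg/ as coda.
So the parse is gav.pro.govg.zi.
Syllable 2 is /pro/; it ends in its nucleus with no coda, so it is open.

open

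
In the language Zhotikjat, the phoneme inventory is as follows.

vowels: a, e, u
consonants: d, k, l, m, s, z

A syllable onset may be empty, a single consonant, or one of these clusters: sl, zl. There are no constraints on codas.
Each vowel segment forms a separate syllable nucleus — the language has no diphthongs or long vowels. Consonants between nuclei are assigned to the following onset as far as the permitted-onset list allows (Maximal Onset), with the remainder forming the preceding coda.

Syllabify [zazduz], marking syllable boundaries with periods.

zaz.duz

The vowels are a, u — 2 nuclei, so 2 syllables.
V1 /a/ – V2 /u/: /zd/ splits as /z/ + /d/ (/d/ is the longest suffix that is a licit onset).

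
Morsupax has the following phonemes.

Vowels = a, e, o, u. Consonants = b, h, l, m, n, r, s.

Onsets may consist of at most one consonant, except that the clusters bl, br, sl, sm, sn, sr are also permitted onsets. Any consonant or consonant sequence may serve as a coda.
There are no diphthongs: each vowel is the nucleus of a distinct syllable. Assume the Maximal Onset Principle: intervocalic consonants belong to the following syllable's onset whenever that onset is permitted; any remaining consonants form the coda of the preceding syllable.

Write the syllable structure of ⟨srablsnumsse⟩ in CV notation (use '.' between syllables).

The vowels are a, u, e — 3 nuclei, so 3 syllables.
Between /a/ (V1) and /u/ (V2): cluster /blsn/ — the longest permitted-onset suffix is /sn/; onset = /sn/, preceding coda = /bl/.
Between /u/ (V2) and /e/ (V3): /mss/ splits as /ms/ + /s/ (/s/ is the longest suffix that is a licit onset).
Syllabification: srabl.snums.se.
Mapping each syllable to C/V: /srabl/ → CCVCC, /snums/ → CCVCC, /se/ → CV.

CCVCC.CCVCC.CV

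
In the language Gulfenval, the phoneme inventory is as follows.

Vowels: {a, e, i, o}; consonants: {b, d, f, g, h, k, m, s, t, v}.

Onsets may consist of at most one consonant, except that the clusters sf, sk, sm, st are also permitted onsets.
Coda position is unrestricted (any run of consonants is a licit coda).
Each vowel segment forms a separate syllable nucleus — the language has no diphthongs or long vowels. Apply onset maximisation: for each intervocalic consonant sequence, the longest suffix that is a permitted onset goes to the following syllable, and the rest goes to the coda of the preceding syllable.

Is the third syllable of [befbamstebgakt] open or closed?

The vowels are e, a, e, a — 4 nuclei, so 4 syllables.
σ1/σ2 boundary: /fb/ splits as /f/ + /b/ (/b/ is the longest suffix that is a licit onset).
σ2/σ3 boundary: /mst/; trying suffixes from longest down, /st/ is the first permitted one, so coda /m/ | onset /st/.
σ3/σ4 boundary: /bg/ splits as /b/ + /g/ (/g/ is the longest suffix that is a licit onset).
Result: bef.bam.steb.gakt.
Syllable 3 is /steb/ with coda /b/, so it is closed.

closed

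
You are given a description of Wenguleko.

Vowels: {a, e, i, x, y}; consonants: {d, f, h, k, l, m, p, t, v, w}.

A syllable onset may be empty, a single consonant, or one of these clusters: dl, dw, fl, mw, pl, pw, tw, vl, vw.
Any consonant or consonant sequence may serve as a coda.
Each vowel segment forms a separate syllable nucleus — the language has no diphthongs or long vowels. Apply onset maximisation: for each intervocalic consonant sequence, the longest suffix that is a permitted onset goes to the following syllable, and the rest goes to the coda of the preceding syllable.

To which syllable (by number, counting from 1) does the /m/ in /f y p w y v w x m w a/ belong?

Vowels present: y, y, x, a; each is a nucleus, giving 4 syllables.
V1 /y/ – V2 /y/: /pw/ is a licit onset in full, so it all attaches to the next syllable.
V2 /y/ – V3 /x/: /vw/ — entire cluster is a permitted onset → onset /vw/, coda ∅.
V3 /x/ – V4 /a/: /mw/ — entire cluster is a permitted onset → onset /mw/, coda ∅.
So the parse is fy.pwy.vwx.mwa.
The /m/ is in the onset of syllable 4 (/mwa/).

4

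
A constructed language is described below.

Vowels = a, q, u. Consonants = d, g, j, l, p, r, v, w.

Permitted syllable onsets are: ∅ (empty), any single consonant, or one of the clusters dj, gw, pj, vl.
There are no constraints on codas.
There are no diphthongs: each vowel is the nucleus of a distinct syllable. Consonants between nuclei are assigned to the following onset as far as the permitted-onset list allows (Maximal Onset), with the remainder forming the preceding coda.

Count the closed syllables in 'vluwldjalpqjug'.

3

The vowels are u, a, q, u — 4 nuclei, so 4 syllables.
V1 /u/ – V2 /a/: /wldj/ splits as /wl/ + /dj/ (/dj/ is the longest suffix that is a licit onset).
V2 /a/ – V3 /q/: /lp/ splits as /l/ + /p/ (/p/ is the longest suffix that is a licit onset).
V3 /q/ – V4 /u/: /j/ is a single consonant, so it becomes the next onset.
So the parse is vluwl.djal.pq.jug.
Classifying each syllable: /vluwl/ (closed), /djal/ (closed), /pq/ (open), /jug/ (closed).
Closed syllables: 3.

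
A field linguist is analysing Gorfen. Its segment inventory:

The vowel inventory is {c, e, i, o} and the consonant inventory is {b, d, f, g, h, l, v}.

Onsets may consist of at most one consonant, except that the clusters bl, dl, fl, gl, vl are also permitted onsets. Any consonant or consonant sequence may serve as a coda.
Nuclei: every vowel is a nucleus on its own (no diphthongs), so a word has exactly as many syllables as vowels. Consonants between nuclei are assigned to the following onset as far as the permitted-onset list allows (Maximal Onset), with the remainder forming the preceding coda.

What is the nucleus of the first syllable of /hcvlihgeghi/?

c

Nuclei (vowels): c, i, e, i → 4 syllables.
The first nucleus (vowel 1 from the left) is /c/.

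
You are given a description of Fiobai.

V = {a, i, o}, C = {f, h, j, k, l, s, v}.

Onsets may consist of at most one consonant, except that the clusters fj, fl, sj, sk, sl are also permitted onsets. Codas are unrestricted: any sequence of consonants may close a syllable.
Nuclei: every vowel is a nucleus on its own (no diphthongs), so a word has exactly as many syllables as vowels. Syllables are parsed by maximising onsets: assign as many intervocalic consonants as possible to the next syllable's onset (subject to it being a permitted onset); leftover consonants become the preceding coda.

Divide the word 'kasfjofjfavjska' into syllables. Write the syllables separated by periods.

Vowels present: a, o, a, a; each is a nucleus, giving 4 syllables.
V1 /a/ – V2 /o/: /sfj/ — longest licit onset from the right is /fj/, leaving /s/ as coda.
V2 /o/ – V3 /a/: /fjf/ splits as /fj/ + /f/ (/f/ is the longest suffix that is a licit onset).
V3 /a/ – V4 /a/: /vjsk/ splits as /vj/ + /sk/ (/sk/ is the longest suffix that is a licit onset).

kas.fjofj.favj.ska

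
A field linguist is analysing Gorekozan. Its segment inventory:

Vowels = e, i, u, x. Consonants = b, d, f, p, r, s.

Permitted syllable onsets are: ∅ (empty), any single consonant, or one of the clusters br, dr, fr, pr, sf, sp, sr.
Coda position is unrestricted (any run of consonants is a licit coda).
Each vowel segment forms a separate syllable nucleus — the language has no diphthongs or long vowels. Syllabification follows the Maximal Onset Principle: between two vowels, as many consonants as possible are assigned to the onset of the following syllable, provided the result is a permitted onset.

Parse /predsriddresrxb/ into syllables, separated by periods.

pred.srid.dre.srxb

The vowels are e, i, e, x — 4 nuclei, so 4 syllables.
/e…i/ gap (V1→V2): /dsr/ splits as /d/ + /sr/ (/sr/ is the longest suffix that is a licit onset).
/i…e/ gap (V2→V3): /ddr/ — longest licit onset from the right is /dr/, leaving /d/ as coda.
/e…x/ gap (V3→V4): /sr/ is a licit onset in full, so it all attaches to the next syllable.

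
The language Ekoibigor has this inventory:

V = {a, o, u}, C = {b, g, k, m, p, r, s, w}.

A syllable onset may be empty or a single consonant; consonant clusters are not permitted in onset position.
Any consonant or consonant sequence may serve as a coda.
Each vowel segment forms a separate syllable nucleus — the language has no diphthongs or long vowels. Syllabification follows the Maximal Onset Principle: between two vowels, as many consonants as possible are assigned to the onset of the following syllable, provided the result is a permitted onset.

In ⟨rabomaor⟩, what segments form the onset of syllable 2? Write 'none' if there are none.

The vowels are a, o, a, o — 4 nuclei, so 4 syllables.
σ1/σ2 boundary: /b/ → onset of the next syllable (single consonants are always licit onsets).
σ2/σ3 boundary: /m/ is a single consonant, so it becomes the next onset.
σ3/σ4 boundary: hiatus — the boundary sits between the two vowels.
Putting it together: ra.bo.ma.or.
Syllable 2 is /bo/: onset /b/, nucleus /o/, coda ∅.

b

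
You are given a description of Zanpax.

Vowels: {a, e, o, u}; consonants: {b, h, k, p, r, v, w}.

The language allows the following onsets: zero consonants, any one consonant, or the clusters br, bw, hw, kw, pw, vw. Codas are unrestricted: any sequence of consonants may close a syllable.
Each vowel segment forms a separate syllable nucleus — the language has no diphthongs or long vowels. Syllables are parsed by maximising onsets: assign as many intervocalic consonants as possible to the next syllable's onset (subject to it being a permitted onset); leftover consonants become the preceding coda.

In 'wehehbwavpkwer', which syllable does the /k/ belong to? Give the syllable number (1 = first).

Vowels present: e, e, a, e; each is a nucleus, giving 4 syllables.
/e…e/ gap (V1→V2): /h/ is a single consonant, so it becomes the next onset.
/e…a/ gap (V2→V3): /hbw/ splits as /h/ + /bw/ (/bw/ is the longest suffix that is a licit onset).
/a…e/ gap (V3→V4): cluster /vpkw/ — the longest permitted-onset suffix is /kw/; onset = /kw/, preceding coda = /vp/.
Result: we.heh.bwavp.kwer.
The /k/ is in the onset of syllable 4 (/kwer/).

4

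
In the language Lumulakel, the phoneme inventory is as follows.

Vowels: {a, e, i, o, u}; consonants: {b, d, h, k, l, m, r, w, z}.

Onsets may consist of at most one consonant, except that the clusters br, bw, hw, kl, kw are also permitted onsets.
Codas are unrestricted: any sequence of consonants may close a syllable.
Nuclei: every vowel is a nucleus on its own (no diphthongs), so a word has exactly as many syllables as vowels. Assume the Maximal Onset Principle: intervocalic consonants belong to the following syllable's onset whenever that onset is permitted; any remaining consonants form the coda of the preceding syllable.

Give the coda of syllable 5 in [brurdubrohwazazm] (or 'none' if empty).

zm

The vowels are u, u, o, a, a — 5 nuclei, so 5 syllables.
/u…u/ gap (V1→V2): /rd/ splits as /r/ + /d/ (/d/ is the longest suffix that is a licit onset).
/u…o/ gap (V2→V3): cluster /br/ — /br/ is itself a permitted onset, so the whole cluster goes right; preceding coda = ∅.
/o…a/ gap (V3→V4): cluster /hw/ — /hw/ is itself a permitted onset, so the whole cluster goes right; preceding coda = ∅.
/a…a/ gap (V4→V5): just /z/ — single C goes to the following onset.
So the parse is brur.du.bro.hwa.zazm.
Syllable 5 is /zazm/: onset /z/, nucleus /a/, coda /zm/.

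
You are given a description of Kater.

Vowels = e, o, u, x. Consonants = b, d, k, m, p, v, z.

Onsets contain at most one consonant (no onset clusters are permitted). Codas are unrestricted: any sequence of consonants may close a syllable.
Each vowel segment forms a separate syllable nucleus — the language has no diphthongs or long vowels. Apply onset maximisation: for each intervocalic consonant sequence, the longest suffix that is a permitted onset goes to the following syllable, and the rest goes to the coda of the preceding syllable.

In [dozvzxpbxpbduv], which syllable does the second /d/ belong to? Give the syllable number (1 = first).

4

Nuclei (vowels): o, x, x, u → 4 syllables.
Between /o/ (V1) and /x/ (V2): /zvz/ — longest licit onset from the right is /z/, leaving /zv/ as coda.
Between /x/ (V2) and /x/ (V3): /pb/ — longest licit onset from the right is /b/, leaving /p/ as coda.
Between /x/ (V3) and /u/ (V4): /pbd/; trying suffixes from longest down, /d/ is the first permitted one, so coda /pb/ | onset /d/.
Result: dozv.zxp.bxpb.duv.
The second /d/ is in the onset of syllable 4 (/duv/).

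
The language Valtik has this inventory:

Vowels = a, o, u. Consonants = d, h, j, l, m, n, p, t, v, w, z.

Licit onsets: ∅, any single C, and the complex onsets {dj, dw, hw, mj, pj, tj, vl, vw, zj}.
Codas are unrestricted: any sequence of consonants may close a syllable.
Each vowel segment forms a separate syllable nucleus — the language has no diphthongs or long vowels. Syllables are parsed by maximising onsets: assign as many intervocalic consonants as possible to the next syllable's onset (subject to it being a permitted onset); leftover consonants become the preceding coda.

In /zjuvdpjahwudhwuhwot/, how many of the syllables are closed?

Nuclei (vowels): u, a, u, u, o → 5 syllables.
V1 /u/ – V2 /a/: cluster /vdpj/ — the longest permitted-onset suffix is /pj/; onset = /pj/, preceding coda = /vd/.
V2 /a/ – V3 /u/: cluster /hw/ — /hw/ is itself a permitted onset, so the whole cluster goes right; preceding coda = ∅.
V3 /u/ – V4 /u/: /dhw/ — longest licit onset from the right is /hw/, leaving /d/ as coda.
V4 /u/ – V5 /o/: /hw/ is a licit onset in full, so it all attaches to the next syllable.
Putting it together: zjuvd.pja.hwud.hwu.hwot.
Classifying each syllable: /zjuvd/ (closed), /pja/ (open), /hwud/ (closed), /hwu/ (open), /hwot/ (closed).
Closed syllables: 3.

3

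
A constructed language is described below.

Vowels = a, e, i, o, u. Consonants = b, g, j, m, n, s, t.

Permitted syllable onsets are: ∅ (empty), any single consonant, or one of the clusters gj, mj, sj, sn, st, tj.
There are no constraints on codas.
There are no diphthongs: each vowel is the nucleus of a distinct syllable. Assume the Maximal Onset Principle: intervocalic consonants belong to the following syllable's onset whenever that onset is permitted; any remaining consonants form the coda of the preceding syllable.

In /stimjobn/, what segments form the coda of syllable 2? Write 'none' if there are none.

Nuclei (vowels): i, o → 2 syllables.
V1 /i/ – V2 /o/: /mj/ — entire cluster is a permitted onset → onset /mj/, coda ∅.
Result: sti.mjobn.
Syllable 2 is /mjobn/: onset /mj/, nucleus /o/, coda /bn/.

bn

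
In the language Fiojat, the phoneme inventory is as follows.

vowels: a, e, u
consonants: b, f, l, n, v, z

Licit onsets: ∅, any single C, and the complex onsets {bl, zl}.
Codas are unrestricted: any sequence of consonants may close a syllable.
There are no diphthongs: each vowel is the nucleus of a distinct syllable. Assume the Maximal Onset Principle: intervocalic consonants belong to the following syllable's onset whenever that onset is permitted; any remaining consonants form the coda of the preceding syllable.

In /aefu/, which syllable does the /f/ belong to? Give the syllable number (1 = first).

Nuclei (vowels): a, e, u → 3 syllables.
/a…e/ gap (V1→V2): hiatus — the boundary sits between the two vowels.
/e…u/ gap (V2→V3): just /f/ — single C goes to the following onset.
So the parse is a.e.fu.
The /f/ is in the onset of syllable 3 (/fu/).

3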